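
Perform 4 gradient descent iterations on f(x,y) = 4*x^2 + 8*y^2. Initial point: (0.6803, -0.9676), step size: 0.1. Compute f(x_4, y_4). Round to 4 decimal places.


Gradient descent on f(x,y) = 4*x^2 + 8*y^2.
Starting point: (0.6803, -0.9676), alpha = 0.1
Step 1: grad_x = 2*4*0.6803 = 5.4424, grad_y = 2*8*-0.9676 = -15.4816
  x_1 = 0.6803 - 0.1*5.4424 = 0.1361
  y_1 = -0.9676 - 0.1*-15.4816 = 0.5806
Step 2: grad_x = 2*4*0.1361 = 1.0885, grad_y = 2*8*0.5806 = 9.289
  x_2 = 0.1361 - 0.1*1.0885 = 0.0272
  y_2 = 0.5806 - 0.1*9.289 = -0.3483
Step 3: grad_x = 2*4*0.0272 = 0.2177, grad_y = 2*8*-0.3483 = -5.5734
  x_3 = 0.0272 - 0.1*0.2177 = 0.0054
  y_3 = -0.3483 - 0.1*-5.5734 = 0.209
Step 4: grad_x = 2*4*0.0054 = 0.0435, grad_y = 2*8*0.209 = 3.344
  x_4 = 0.0054 - 0.1*0.0435 = 0.0011
  y_4 = 0.209 - 0.1*3.344 = -0.1254
f(0.0011, -0.1254) = 4*0.0011^2 + 8*(-0.1254)^2 = 0.1258


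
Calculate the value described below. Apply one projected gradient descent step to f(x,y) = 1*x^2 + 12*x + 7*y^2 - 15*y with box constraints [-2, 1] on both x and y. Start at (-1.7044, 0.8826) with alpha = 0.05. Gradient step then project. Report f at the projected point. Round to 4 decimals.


Step 1: Compute gradient at (-1.7044, 0.8826).
grad_x = 2*1*-1.7044 + 12 = 8.5912
grad_y = 2*7*0.8826 - 15 = -2.6436
Step 2: Gradient step.
x_raw = -1.7044 - 0.05*8.5912 = -2.134
y_raw = 0.8826 - 0.05*-2.6436 = 1.0148
Step 3: Project onto [-2, 1].
x_proj = clip(-2.134) = -2.0
y_proj = clip(1.0148) = 1.0
Step 4: Evaluate f.
f(-2.0, 1.0) = -28.0


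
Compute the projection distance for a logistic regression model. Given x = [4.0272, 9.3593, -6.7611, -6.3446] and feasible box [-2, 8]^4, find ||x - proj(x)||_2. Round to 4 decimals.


Project each component onto [-2, 8].
clip(4.0272) = 4.0272, clip(9.3593) = 8.0, clip(-6.7611) = -2.0, clip(-6.3446) = -2.0
Projection = [4.0272, 8.0, -2.0, -2.0]
Squared diffs: [0.0, 1.8477, 22.6681, 18.8755]
Distance = sqrt(43.3913) = 6.5872


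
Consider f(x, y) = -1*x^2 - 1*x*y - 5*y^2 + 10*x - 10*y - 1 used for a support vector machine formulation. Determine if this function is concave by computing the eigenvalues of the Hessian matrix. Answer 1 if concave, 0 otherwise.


The Hessian of f(x,y) = -1*x^2 - 1*x*y - 5*y^2 + 10*x - 10*y - 1 is:
H = [[-2, -1], [-1, -10]]
Trace = -2 - 10 = -12
Determinant = -2*-10 - (-1)^2 = 19
Discriminant = (-12)^2 - 4*19 = 68.0
Eigenvalues: lambda_1 = -10.1231, lambda_2 = -1.8769
The function is concave.

1


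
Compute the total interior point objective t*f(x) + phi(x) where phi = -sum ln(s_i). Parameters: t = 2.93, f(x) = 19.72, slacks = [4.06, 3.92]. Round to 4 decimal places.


Step 1: Compute log-barrier.
ln values: [1.4012, 1.3661]
phi = -(1.4012 + 1.3661) = -2.7673
Step 2: Compute augmented objective.
t*f(x) = 2.93*19.72 = 57.7796
Total = 57.7796 - 2.7673 = 55.0123


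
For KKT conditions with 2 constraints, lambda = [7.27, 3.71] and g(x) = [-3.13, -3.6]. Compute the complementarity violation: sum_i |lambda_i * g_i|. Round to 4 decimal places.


KKT complementary slackness check:
lambda_1 * g_1 = 7.27 * -3.13 = -22.7551
lambda_2 * g_2 = 3.71 * -3.6 = -13.356
Total violation = 22.7551 + 13.356 = 36.1111


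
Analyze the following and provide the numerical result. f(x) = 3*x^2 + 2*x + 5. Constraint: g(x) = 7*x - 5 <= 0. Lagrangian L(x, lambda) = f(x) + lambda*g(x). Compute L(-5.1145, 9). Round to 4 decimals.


Step 1: Evaluate f(x).
f(-5.1145) = 3*(-5.1145)^2 + 2*(-5.1145) + 5 = 73.2453
Step 2: Evaluate g(x).
g(-5.1145) = 7*-5.1145 - 5 = -40.8015
Step 3: Compute Lagrangian.
L = 73.2453 + 9*-40.8015 = -293.9682


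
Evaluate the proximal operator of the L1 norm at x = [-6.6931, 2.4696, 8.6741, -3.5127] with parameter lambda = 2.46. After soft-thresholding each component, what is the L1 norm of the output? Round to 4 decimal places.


Soft-thresholding with lambda = 2.46:
prox(-6.6931) = sign(-6.6931)*max(|-6.6931| - 2.46, 0) = -4.2331
prox(2.4696) = sign(2.4696)*max(|2.4696| - 2.46, 0) = 0.0096
prox(8.6741) = sign(8.6741)*max(|8.6741| - 2.46, 0) = 6.2141
prox(-3.5127) = sign(-3.5127)*max(|-3.5127| - 2.46, 0) = -1.0527
prox(x) = [-4.2331, 0.0096, 6.2141, -1.0527]
||prox(x)||_1 = 4.2331 + 0.0096 + 6.2141 + 1.0527 = 11.5095


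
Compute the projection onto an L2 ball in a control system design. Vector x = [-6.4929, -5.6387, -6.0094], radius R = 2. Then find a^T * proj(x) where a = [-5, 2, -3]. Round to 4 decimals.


Step 1: Compute ||x|| (intermediates to 6 decimals).
||x|| = sqrt((-6.4929)^2 + (-5.6387)^2 + (-6.0094)^2) = 10.491214
Step 2: Project.
Since ||x|| > R, scale = R/||x|| = 2/10.491214 = 0.190636, proj(x) = scale * x
proj(x) = [-1.23778, -1.074939, -1.145608]
Step 3: Dot product.
a^T * proj(x) = -5*(-1.23778) + 2*(-1.074939) - 3*(-1.145608) = 7.4758


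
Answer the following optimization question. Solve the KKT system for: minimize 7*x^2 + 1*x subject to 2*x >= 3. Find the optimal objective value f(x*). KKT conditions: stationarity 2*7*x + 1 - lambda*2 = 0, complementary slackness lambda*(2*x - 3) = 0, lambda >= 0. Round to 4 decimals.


Step 1: Try lambda = 0 (constraint inactive).
x_unc = -1/(2*7) = -0.0714
Check: 2*-0.0714 = -0.1428 < 3 -- violated!
Step 2: Constraint must be active: 2*x = 3
x* = 3/2 = 1.5
lambda = (2*7*1.5 + 1)/2 = 11.0
Step 3: Compute optimal value.
f(x*) = 7*1.5^2 + 1*1.5 = 17.25


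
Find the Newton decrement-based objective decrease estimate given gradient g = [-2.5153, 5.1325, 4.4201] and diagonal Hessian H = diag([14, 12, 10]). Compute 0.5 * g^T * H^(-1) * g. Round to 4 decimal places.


Step 1: H is diagonal, so H^(-1) * g = [-0.1797, 0.4277, 0.442].
Step 2: g^T H^(-1) g = sum_i g_i^2 / H_ii
  = (-2.5153)^2/14 + (5.1325)^2/12 + (4.4201)^2/10
  = 0.4519 + 2.1952 + 1.9537 = 4.6009
Step 3: Objective decrease = 0.5 * g^T H^(-1) g = 2.3004


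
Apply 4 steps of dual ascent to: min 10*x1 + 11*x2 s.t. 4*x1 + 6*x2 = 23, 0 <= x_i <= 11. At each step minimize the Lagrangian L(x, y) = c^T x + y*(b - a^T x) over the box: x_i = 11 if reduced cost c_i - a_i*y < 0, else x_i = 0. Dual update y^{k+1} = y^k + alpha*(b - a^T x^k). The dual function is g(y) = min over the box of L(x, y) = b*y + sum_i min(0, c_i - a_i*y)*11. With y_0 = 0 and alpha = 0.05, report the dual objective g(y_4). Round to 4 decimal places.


Dual ascent for LP: min 10*x1 + 11*x2, 4*x1 + 6*x2 = 23, 0 <= x_i <= 11
Step 1: y^k = 0.0, reduced costs: (10.0, 11.0)
  x^k = (0.0, 0.0), subgradient = b - a^T x = 23.0
  y^{k+1} = 0.0 + 0.05*23.0 = 1.15
Step 2: y^k = 1.15, reduced costs: (5.4, 4.1)
  x^k = (0.0, 0.0), subgradient = b - a^T x = 23.0
  y^{k+1} = 1.15 + 0.05*23.0 = 2.3
Step 3: y^k = 2.3, reduced costs: (0.8, -2.8)
  x^k = (0.0, 11.0), subgradient = b - a^T x = -43.0
  y^{k+1} = 2.3 + 0.05*-43.0 = 0.15
Step 4: y^k = 0.15, reduced costs: (9.4, 10.1)
  x^k = (0.0, 0.0), subgradient = b - a^T x = 23.0
  y^{k+1} = 0.15 + 0.05*23.0 = 1.3
Dual objective at y_4 = 1.3: reduced costs (4.8, 3.2), box minimizer x = (0.0, 0.0)
g(y_4) = b*y + (c1 - a1*y)*x1 + (c2 - a2*y)*x2 = 23*1.3 + 4.8*0.0 + 3.2*0.0 = 29.9 + 0.0 + 0.0 = 29.9


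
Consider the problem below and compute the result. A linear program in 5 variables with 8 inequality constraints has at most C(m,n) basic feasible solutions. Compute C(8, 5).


Each vertex corresponds to some choice of n active constraints out of m, so the number of vertices is at most C(m, n) = m! / (n!(m-n)!).
m = 8, n = 5
Numerator: 8 * 7 * 6 * 5 * 4
Denominator: 5! = 120
C(8, 5) = 56


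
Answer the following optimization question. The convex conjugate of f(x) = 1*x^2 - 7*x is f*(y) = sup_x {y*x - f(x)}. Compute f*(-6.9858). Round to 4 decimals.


f*(y) = sup_x {y*x - a*x^2 - b*x} = sup_x {(y-b)*x - a*x^2}
FOC: (y - b) - 2a*x = 0 => x* = (y - b)/(2a)
x* = (-6.9858 + 7)/(2*1) = 0.0071
f*(-6.9858) = (y-b)^2/(4a) = (-6.9858 + 7)^2/(4*1)
= 0.0002/4 = 0.0001


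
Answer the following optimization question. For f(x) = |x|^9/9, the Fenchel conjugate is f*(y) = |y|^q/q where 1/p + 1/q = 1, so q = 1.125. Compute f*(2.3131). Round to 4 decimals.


The conjugate exponent q satisfies 1/p + 1/q = 1.
p = 9, so q = 9/(9 - 1) = 1.125
|y|^q = 2.3131^1.125 = 2.5687
f*(2.3131) = 2.5687 / 1.125 = 2.2833


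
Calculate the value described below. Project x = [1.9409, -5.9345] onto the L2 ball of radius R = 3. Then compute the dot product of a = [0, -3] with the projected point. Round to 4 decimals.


Step 1: Compute ||x|| (intermediates to 6 decimals).
||x|| = sqrt(1.9409^2 + (-5.9345)^2) = 6.243828
Step 2: Project.
Since ||x|| > R, scale = R/||x|| = 3/6.243828 = 0.480474, proj(x) = scale * x
proj(x) = [0.932552, -2.851373]
Step 3: Dot product.
a^T * proj(x) = 0*0.932552 - 3*(-2.851373) = 8.5541


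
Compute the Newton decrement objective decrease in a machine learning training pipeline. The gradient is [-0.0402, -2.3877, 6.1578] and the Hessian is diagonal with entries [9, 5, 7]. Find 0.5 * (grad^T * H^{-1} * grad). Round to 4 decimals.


Step 1: H is diagonal, so H^(-1) * g = [-0.0045, -0.4775, 0.8797].
Step 2: g^T H^(-1) g = sum_i g_i^2 / H_ii
  = (-0.0402)^2/9 + (-2.3877)^2/5 + (6.1578)^2/7
  = 0.0002 + 1.1402 + 5.4169 = 6.5573
Step 3: Objective decrease = 0.5 * g^T H^(-1) g = 3.2787


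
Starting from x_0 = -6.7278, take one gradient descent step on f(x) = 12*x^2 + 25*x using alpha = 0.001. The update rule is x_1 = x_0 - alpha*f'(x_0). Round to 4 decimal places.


We compute the gradient at x_0 and apply the update.
f'(x) = 24*x + 25
f'(-6.7278) = 24*-6.7278 + 25 = -136.4672
x_1 = -6.7278 - 0.001*-136.4672 = -6.5913


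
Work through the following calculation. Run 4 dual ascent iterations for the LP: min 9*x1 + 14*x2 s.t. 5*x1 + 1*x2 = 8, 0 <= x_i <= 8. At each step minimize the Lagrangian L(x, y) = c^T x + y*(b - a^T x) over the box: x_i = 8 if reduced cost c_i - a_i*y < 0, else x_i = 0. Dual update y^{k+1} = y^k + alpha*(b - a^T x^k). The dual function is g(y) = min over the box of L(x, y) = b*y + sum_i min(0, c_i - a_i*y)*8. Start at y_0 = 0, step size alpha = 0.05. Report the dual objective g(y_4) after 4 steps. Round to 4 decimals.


Dual ascent for LP: min 9*x1 + 14*x2, 5*x1 + 1*x2 = 8, 0 <= x_i <= 8
Step 1: y^k = 0.0, reduced costs: (9.0, 14.0)
  x^k = (0.0, 0.0), subgradient = b - a^T x = 8.0
  y^{k+1} = 0.0 + 0.05*8.0 = 0.4
Step 2: y^k = 0.4, reduced costs: (7.0, 13.6)
  x^k = (0.0, 0.0), subgradient = b - a^T x = 8.0
  y^{k+1} = 0.4 + 0.05*8.0 = 0.8
Step 3: y^k = 0.8, reduced costs: (5.0, 13.2)
  x^k = (0.0, 0.0), subgradient = b - a^T x = 8.0
  y^{k+1} = 0.8 + 0.05*8.0 = 1.2
Step 4: y^k = 1.2, reduced costs: (3.0, 12.8)
  x^k = (0.0, 0.0), subgradient = b - a^T x = 8.0
  y^{k+1} = 1.2 + 0.05*8.0 = 1.6
Dual objective at y_4 = 1.6: reduced costs (1.0, 12.4), box minimizer x = (0.0, 0.0)
g(y_4) = b*y + (c1 - a1*y)*x1 + (c2 - a2*y)*x2 = 8*1.6 + 1.0*0.0 + 12.4*0.0 = 12.8 + 0.0 + 0.0 = 12.8


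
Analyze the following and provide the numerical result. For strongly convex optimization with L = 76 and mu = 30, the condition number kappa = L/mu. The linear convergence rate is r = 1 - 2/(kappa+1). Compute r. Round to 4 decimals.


Step 1: Compute the condition number.
kappa = L/mu = 76/30 = 2.5333
Step 2: Compute the convergence rate.
r = 1 - 2/(kappa + 1) = 1 - 2*mu/(L + mu) = (L - mu)/(L + mu) = 46/106 = 0.434


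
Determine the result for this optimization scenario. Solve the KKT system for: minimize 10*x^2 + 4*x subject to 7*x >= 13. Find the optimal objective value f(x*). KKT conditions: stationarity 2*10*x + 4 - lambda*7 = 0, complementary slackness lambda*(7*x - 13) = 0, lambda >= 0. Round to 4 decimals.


Step 1: Try lambda = 0 (constraint inactive).
x_unc = -4/(2*10) = -0.2
Check: 7*-0.2 = -1.4 < 13 -- violated!
Step 2: Constraint must be active: 7*x = 13
x* = 13/7 = 1.8571 (rounded; the exact value 13/7 is used below)
lambda = (2*10*(13/7) + 4)/7 = 5.8776
Step 3: Compute optimal value.
f(x*) = 10*(13/7)^2 + 4*(13/7) = 41.9184


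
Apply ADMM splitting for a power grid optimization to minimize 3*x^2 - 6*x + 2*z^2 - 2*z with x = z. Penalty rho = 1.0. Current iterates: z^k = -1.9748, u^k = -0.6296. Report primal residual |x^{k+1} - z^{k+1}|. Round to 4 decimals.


ADMM iteration with rho = 1.0, z^k = -1.9748, u^k = -0.6296
Step 1: x-update.
Minimize 3*x^2 - 6*x + (1.0/2)*(x + 1.9748 - 0.6296)^2
FOC: (2*3 + 1.0)*x = 6 + 1.0*(-1.9748 + 0.6296)
x^{k+1} = 0.665
Step 2: z-update.
Minimize 2*z^2 - 2*z + (1.0/2)*(0.665 - z - 0.6296)^2
FOC: (2*2 + 1.0)*z = 2 + 1.0*(0.665 - 0.6296)
z^{k+1} = 0.4071
Step 3: u-update.
u^{k+1} = -0.6296 + 0.665 - 0.4071 = -0.3717
Step 4: Primal residual = |0.665 - 0.4071| = 0.2579


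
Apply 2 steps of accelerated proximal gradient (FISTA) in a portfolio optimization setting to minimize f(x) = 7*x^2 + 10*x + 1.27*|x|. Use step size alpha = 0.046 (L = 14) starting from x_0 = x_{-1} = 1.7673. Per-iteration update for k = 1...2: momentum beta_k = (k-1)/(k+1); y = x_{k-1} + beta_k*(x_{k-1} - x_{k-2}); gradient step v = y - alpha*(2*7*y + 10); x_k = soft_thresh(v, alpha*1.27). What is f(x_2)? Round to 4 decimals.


FISTA on f(x) = 7*x^2 + 10*x + 1.27*|x|
L = 14, alpha = 0.046
Iteration 1: beta = 0.0, y = 1.7673 + 0.0*(1.7673 - 1.7673) = 1.7673
  grad(y) = 34.7422, v = y - alpha*grad = 0.1692
  prox(v) = soft_thresh(0.1692, 0.0584) = 0.1107
Iteration 2: beta = 0.3333, y = 0.1107 + 0.3333*(0.1107 - 1.7673) = -0.4414
  grad(y) = 3.8197, v = y - alpha*grad = -0.6172
  prox(v) = soft_thresh(-0.6172, 0.0584) = -0.5587
f(x_2) = 7*(-0.5587)^2 + 10*(-0.5587) + 1.27*|-0.5587| = -2.6925


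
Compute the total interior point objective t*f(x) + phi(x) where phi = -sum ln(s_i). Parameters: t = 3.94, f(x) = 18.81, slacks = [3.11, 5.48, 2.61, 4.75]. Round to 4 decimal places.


Step 1: Compute log-barrier.
ln values: [1.1346, 1.7011, 0.9594, 1.5581]
phi = -(1.1346 + 1.7011 + 0.9594 + 1.5581) = -5.3532
Step 2: Compute augmented objective.
t*f(x) = 3.94*18.81 = 74.1114
Total = 74.1114 - 5.3532 = 68.7582


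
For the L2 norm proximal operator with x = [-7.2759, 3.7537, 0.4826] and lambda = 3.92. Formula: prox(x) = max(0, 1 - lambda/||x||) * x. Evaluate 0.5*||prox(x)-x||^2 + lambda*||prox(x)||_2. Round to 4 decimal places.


Step 1: Compute ||x||.
||x|| = 8.2013
Step 2: Compute scaling factor.
scale = max(0, 1 - 3.92/8.2013) = 0.522
Step 3: prox(x) = [-3.7982, 1.9595, 0.2519]
||prox(x)|| = 4.2813
Step 4: Proximal objective.
0.5*||prox-x||^2 = 7.6832
lambda*||prox|| = 16.7827
Total = 24.466


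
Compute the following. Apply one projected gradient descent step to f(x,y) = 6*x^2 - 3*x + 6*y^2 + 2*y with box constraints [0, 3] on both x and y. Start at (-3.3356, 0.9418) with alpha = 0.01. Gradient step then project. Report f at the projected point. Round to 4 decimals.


Step 1: Compute gradient at (-3.3356, 0.9418).
grad_x = 2*6*-3.3356 - 3 = -43.0272
grad_y = 2*6*0.9418 + 2 = 13.3016
Step 2: Gradient step.
x_raw = -3.3356 - 0.01*-43.0272 = -2.9053
y_raw = 0.9418 - 0.01*13.3016 = 0.8088
Step 3: Project onto [0, 3].
x_proj = clip(-2.9053) = 0.0
y_proj = clip(0.8088) = 0.8088
Step 4: Evaluate f.
f(0.0, 0.8088) = 5.5424


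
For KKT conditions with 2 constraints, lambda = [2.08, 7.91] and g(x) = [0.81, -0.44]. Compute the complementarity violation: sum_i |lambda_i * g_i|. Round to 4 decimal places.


KKT complementary slackness check:
lambda_1 * g_1 = 2.08 * 0.81 = 1.6848
lambda_2 * g_2 = 7.91 * -0.44 = -3.4804
Total violation = 1.6848 + 3.4804 = 5.1652


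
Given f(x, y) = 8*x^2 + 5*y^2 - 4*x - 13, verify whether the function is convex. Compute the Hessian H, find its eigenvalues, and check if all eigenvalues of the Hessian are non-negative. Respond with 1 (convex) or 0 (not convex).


The Hessian of f(x,y) = 8*x^2 + 5*y^2 - 4*x - 13 is:
H = [[16, 0], [0, 10]]
Trace = 16 + 10 = 26
Determinant = 16*10 - (0)^2 = 160
Discriminant = (26)^2 - 4*160 = 36.0
Eigenvalues: lambda_1 = 10.0, lambda_2 = 16.0
The function is convex.

1


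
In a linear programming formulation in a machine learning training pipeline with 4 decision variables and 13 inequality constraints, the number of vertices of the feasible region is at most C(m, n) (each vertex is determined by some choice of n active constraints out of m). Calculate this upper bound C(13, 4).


Each vertex corresponds to some choice of n active constraints out of m, so the number of vertices is at most C(m, n) = m! / (n!(m-n)!).
m = 13, n = 4
Numerator: 13 * 12 * 11 * 10
Denominator: 4! = 24
C(13, 4) = 715


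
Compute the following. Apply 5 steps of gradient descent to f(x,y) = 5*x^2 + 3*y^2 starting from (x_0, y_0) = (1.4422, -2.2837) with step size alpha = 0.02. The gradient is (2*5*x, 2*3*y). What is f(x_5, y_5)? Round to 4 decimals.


Gradient descent on f(x,y) = 5*x^2 + 3*y^2.
Starting point: (1.4422, -2.2837), alpha = 0.02
Step 1: grad_x = 2*5*1.4422 = 14.422, grad_y = 2*3*-2.2837 = -13.7022
  x_1 = 1.4422 - 0.02*14.422 = 1.1538
  y_1 = -2.2837 - 0.02*-13.7022 = -2.0097
Step 2: grad_x = 2*5*1.1538 = 11.5376, grad_y = 2*3*-2.0097 = -12.0579
  x_2 = 1.1538 - 0.02*11.5376 = 0.923
  y_2 = -2.0097 - 0.02*-12.0579 = -1.7685
Step 3: grad_x = 2*5*0.923 = 9.2301, grad_y = 2*3*-1.7685 = -10.611
  x_3 = 0.923 - 0.02*9.2301 = 0.7384
  y_3 = -1.7685 - 0.02*-10.611 = -1.5563
Step 4: grad_x = 2*5*0.7384 = 7.3841, grad_y = 2*3*-1.5563 = -9.3377
  x_4 = 0.7384 - 0.02*7.3841 = 0.5907
  y_4 = -1.5563 - 0.02*-9.3377 = -1.3695
Step 5: grad_x = 2*5*0.5907 = 5.9073, grad_y = 2*3*-1.3695 = -8.2171
  x_5 = 0.5907 - 0.02*5.9073 = 0.4726
  y_5 = -1.3695 - 0.02*-8.2171 = -1.2052
f(0.4726, -1.2052) = 5*0.4726^2 + 3*(-1.2052)^2 = 5.474


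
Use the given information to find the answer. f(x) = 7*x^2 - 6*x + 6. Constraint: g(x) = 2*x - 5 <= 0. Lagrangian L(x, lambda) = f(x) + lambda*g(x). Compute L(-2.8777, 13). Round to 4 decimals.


Step 1: Evaluate f(x).
f(-2.8777) = 7*(-2.8777)^2 - 6*(-2.8777) + 6 = 81.2343
Step 2: Evaluate g(x).
g(-2.8777) = 2*-2.8777 - 5 = -10.7554
Step 3: Compute Lagrangian.
L = 81.2343 + 13*-10.7554 = -58.5859


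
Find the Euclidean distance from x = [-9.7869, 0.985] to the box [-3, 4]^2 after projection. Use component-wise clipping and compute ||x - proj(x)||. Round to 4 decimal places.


Project each component onto [-3, 4].
clip(-9.7869) = -3.0, clip(0.985) = 0.985
Projection = [-3.0, 0.985]
Squared diffs: [46.062, 0.0]
Distance = sqrt(46.062) = 6.7869


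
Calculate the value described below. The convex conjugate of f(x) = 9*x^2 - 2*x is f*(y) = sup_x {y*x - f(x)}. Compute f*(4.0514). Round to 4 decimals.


f*(y) = sup_x {y*x - a*x^2 - b*x} = sup_x {(y-b)*x - a*x^2}
FOC: (y - b) - 2a*x = 0 => x* = (y - b)/(2a)
x* = (4.0514 + 2)/(2*9) = 0.3362
f*(4.0514) = (y-b)^2/(4a) = (4.0514 + 2)^2/(4*9)
= 36.6194/36 = 1.0172


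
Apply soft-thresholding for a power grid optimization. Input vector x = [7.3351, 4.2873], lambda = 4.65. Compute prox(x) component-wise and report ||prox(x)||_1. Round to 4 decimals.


Soft-thresholding with lambda = 4.65:
prox(7.3351) = sign(7.3351)*max(|7.3351| - 4.65, 0) = 2.6851
prox(4.2873) = sign(4.2873)*max(|4.2873| - 4.65, 0) = 0.0
prox(x) = [2.6851, 0.0]
||prox(x)||_1 = 2.6851 + 0.0 = 2.6851


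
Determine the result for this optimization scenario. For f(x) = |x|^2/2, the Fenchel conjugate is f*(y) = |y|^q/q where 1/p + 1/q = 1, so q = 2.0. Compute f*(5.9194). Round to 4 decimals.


The conjugate exponent q satisfies 1/p + 1/q = 1.
p = 2, so q = 2/(2 - 1) = 2.0
|y|^q = 5.9194^2.0 = 35.0393
f*(5.9194) = 35.0393 / 2.0 = 17.5196


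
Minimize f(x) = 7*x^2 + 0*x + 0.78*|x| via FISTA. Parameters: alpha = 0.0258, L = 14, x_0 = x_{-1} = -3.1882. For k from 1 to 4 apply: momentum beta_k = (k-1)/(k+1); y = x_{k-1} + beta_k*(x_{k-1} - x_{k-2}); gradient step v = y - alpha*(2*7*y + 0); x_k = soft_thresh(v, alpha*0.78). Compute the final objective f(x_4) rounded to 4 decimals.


FISTA on f(x) = 7*x^2 + 0*x + 0.78*|x|
L = 14, alpha = 0.0258
Iteration 1: beta = 0.0, y = -3.1882 + 0.0*(-3.1882 + 3.1882) = -3.1882
  grad(y) = -44.6348, v = y - alpha*grad = -2.0366
  prox(v) = soft_thresh(-2.0366, 0.0201) = -2.0165
Iteration 2: beta = 0.3333, y = -2.0165 + 0.3333*(-2.0165 + 3.1882) = -1.6259
  grad(y) = -22.763, v = y - alpha*grad = -1.0386
  prox(v) = soft_thresh(-1.0386, 0.0201) = -1.0185
Iteration 3: beta = 0.5, y = -1.0185 + 0.5*(-1.0185 + 2.0165) = -0.5195
  grad(y) = -7.2734, v = y - alpha*grad = -0.3319
  prox(v) = soft_thresh(-0.3319, 0.0201) = -0.3118
Iteration 4: beta = 0.6, y = -0.3118 + 0.6*(-0.3118 + 1.0185) = 0.1123
  grad(y) = 1.5723, v = y - alpha*grad = 0.0717
  prox(v) = soft_thresh(0.0717, 0.0201) = 0.0516
f(x_4) = 7*0.0516^2 + 0*0.0516 + 0.78*|0.0516| = 0.0589


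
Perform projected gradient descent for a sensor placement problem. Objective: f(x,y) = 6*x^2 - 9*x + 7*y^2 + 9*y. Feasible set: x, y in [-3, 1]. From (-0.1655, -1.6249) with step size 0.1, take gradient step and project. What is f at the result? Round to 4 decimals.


Step 1: Compute gradient at (-0.1655, -1.6249).
grad_x = 2*6*-0.1655 - 9 = -10.986
grad_y = 2*7*-1.6249 + 9 = -13.7486
Step 2: Gradient step.
x_raw = -0.1655 - 0.1*-10.986 = 0.9331
y_raw = -1.6249 - 0.1*-13.7486 = -0.25
Step 3: Project onto [-3, 1].
x_proj = clip(0.9331) = 0.9331
y_proj = clip(-0.25) = -0.25
Step 4: Evaluate f.
f(0.9331, -0.25) = -4.9866


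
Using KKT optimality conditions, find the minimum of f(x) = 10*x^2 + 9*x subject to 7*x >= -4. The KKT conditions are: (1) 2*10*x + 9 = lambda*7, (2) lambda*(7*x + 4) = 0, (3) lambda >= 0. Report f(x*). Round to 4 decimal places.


Step 1: Try lambda = 0 (constraint inactive).
Stationarity: 2*10*x + 9 = 0
x* = -9/(2*10) = -0.45
Check constraint: 7*-0.45 = -3.15 >= -4 -- satisfied.
Step 2: Compute optimal value.
f(x*) = 10*(-0.45)^2 + 9*(-0.45) = -2.025


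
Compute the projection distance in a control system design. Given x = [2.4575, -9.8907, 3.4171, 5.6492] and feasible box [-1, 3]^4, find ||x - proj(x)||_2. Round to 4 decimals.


Project each component onto [-1, 3].
clip(2.4575) = 2.4575, clip(-9.8907) = -1.0, clip(3.4171) = 3.0, clip(5.6492) = 3.0
Projection = [2.4575, -1.0, 3.0, 3.0]
Squared diffs: [0.0, 79.0445, 0.174, 7.0183]
Distance = sqrt(86.2368) = 9.2864


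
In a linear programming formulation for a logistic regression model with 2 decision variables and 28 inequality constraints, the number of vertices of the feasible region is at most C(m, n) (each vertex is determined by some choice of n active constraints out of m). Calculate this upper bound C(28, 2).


Each vertex corresponds to some choice of n active constraints out of m, so the number of vertices is at most C(m, n) = m! / (n!(m-n)!).
m = 28, n = 2
Numerator: 28 * 27
Denominator: 2! = 2
C(28, 2) = 378


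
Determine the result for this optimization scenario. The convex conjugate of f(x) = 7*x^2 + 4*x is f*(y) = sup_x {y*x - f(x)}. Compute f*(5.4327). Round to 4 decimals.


f*(y) = sup_x {y*x - a*x^2 - b*x} = sup_x {(y-b)*x - a*x^2}
FOC: (y - b) - 2a*x = 0 => x* = (y - b)/(2a)
x* = (5.4327 - 4)/(2*7) = 0.1023
f*(5.4327) = (y-b)^2/(4a) = (5.4327 - 4)^2/(4*7)
= 2.0526/28 = 0.0733


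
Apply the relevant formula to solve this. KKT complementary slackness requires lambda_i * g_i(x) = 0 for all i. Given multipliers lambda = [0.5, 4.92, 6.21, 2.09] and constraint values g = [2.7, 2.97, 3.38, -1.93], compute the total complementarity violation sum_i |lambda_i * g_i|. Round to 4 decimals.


KKT complementary slackness check:
lambda_1 * g_1 = 0.5 * 2.7 = 1.35
lambda_2 * g_2 = 4.92 * 2.97 = 14.6124
lambda_3 * g_3 = 6.21 * 3.38 = 20.9898
lambda_4 * g_4 = 2.09 * -1.93 = -4.0337
Total violation = 1.35 + 14.6124 + 20.9898 + 4.0337 = 40.9859


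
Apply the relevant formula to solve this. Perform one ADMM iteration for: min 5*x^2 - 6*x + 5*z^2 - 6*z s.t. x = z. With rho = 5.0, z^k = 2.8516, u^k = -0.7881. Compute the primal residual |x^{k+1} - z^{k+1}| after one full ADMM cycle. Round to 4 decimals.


ADMM iteration with rho = 5.0, z^k = 2.8516, u^k = -0.7881
Step 1: x-update.
Minimize 5*x^2 - 6*x + (5.0/2)*(x - 2.8516 - 0.7881)^2
FOC: (2*5 + 5.0)*x = 6 + 5.0*(2.8516 + 0.7881)
x^{k+1} = 1.6132
Step 2: z-update.
Minimize 5*z^2 - 6*z + (5.0/2)*(1.6132 - z - 0.7881)^2
FOC: (2*5 + 5.0)*z = 6 + 5.0*(1.6132 - 0.7881)
z^{k+1} = 0.675
Step 3: u-update.
u^{k+1} = -0.7881 + 1.6132 - 0.675 = 0.1501
Step 4: Primal residual = |1.6132 - 0.675| = 0.9382


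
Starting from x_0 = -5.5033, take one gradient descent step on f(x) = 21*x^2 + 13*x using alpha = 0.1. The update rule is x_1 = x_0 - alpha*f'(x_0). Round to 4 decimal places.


We compute the gradient at x_0 and apply the update.
f'(x) = 42*x + 13
f'(-5.5033) = 42*-5.5033 + 13 = -218.1386
x_1 = -5.5033 - 0.1*-218.1386 = 16.3106


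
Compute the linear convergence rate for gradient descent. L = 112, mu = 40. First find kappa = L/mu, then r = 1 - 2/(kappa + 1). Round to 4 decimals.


Step 1: Compute the condition number.
kappa = L/mu = 112/40 = 2.8
Step 2: Compute the convergence rate.
r = 1 - 2/(kappa + 1) = 1 - 2*mu/(L + mu) = (L - mu)/(L + mu) = 72/152 = 0.4737


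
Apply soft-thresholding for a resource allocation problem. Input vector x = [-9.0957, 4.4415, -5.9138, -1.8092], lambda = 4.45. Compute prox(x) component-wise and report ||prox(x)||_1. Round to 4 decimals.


Soft-thresholding with lambda = 4.45:
prox(-9.0957) = sign(-9.0957)*max(|-9.0957| - 4.45, 0) = -4.6457
prox(4.4415) = sign(4.4415)*max(|4.4415| - 4.45, 0) = 0.0
prox(-5.9138) = sign(-5.9138)*max(|-5.9138| - 4.45, 0) = -1.4638
prox(-1.8092) = sign(-1.8092)*max(|-1.8092| - 4.45, 0) = 0.0
prox(x) = [-4.6457, 0.0, -1.4638, 0.0]
||prox(x)||_1 = 4.6457 + 0.0 + 1.4638 + 0.0 = 6.1095


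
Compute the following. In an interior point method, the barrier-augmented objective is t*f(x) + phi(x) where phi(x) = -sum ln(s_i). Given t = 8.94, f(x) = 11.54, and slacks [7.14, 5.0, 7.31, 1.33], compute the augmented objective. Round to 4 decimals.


Step 1: Compute log-barrier.
ln values: [1.9657, 1.6094, 1.9892, 0.2852]
phi = -(1.9657 + 1.6094 + 1.9892 + 0.2852) = -5.8496
Step 2: Compute augmented objective.
t*f(x) = 8.94*11.54 = 103.1676
Total = 103.1676 - 5.8496 = 97.318


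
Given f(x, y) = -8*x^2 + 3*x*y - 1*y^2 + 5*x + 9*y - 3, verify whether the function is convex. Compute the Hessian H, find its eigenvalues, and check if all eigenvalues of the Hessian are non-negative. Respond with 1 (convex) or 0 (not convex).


The Hessian of f(x,y) = -8*x^2 + 3*x*y - 1*y^2 + 5*x + 9*y - 3 is:
H = [[-16, 3], [3, -2]]
Trace = -16 - 2 = -18
Determinant = -16*-2 - (3)^2 = 23
Discriminant = (-18)^2 - 4*23 = 232.0
Eigenvalues: lambda_1 = -16.6158, lambda_2 = -1.3842
The function is not convex.

0


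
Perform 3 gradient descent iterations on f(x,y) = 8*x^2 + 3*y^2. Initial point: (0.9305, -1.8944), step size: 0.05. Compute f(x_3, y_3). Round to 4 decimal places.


Gradient descent on f(x,y) = 8*x^2 + 3*y^2.
Starting point: (0.9305, -1.8944), alpha = 0.05
Step 1: grad_x = 2*8*0.9305 = 14.888, grad_y = 2*3*-1.8944 = -11.3664
  x_1 = 0.9305 - 0.05*14.888 = 0.1861
  y_1 = -1.8944 - 0.05*-11.3664 = -1.3261
Step 2: grad_x = 2*8*0.1861 = 2.9776, grad_y = 2*3*-1.3261 = -7.9565
  x_2 = 0.1861 - 0.05*2.9776 = 0.0372
  y_2 = -1.3261 - 0.05*-7.9565 = -0.9283
Step 3: grad_x = 2*8*0.0372 = 0.5955, grad_y = 2*3*-0.9283 = -5.5695
  x_3 = 0.0372 - 0.05*0.5955 = 0.0074
  y_3 = -0.9283 - 0.05*-5.5695 = -0.6498
f(0.0074, -0.6498) = 8*0.0074^2 + 3*(-0.6498)^2 = 1.2671


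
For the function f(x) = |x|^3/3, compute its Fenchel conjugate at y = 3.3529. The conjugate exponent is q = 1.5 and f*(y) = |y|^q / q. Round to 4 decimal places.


The conjugate exponent q satisfies 1/p + 1/q = 1.
p = 3, so q = 3/(3 - 1) = 1.5
|y|^q = 3.3529^1.5 = 6.1395
f*(3.3529) = 6.1395 / 1.5 = 4.093


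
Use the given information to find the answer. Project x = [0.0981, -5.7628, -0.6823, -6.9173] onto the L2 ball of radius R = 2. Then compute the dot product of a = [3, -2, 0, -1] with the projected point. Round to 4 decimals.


Step 1: Compute ||x|| (intermediates to 6 decimals).
||x|| = sqrt(0.0981^2 + (-5.7628)^2 + (-0.6823)^2 + (-6.9173)^2) = 9.029621
Step 2: Project.
Since ||x|| > R, scale = R/||x|| = 2/9.029621 = 0.221493, proj(x) = scale * x
proj(x) = [0.021728, -1.27642, -0.151125, -1.532134]
Step 3: Dot product.
a^T * proj(x) = 3*0.021728 - 2*(-1.27642) + 0*(-0.151125) - 1*(-1.532134) = 4.1502


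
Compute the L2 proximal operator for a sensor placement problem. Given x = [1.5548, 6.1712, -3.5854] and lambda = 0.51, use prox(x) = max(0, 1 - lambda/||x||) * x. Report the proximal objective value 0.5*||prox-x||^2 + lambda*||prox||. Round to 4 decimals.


Step 1: Compute ||x||.
||x|| = 7.3045
Step 2: Compute scaling factor.
scale = max(0, 1 - 0.51/7.3045) = 0.9302
Step 3: prox(x) = [1.4462, 5.7403, -3.3351]
||prox(x)|| = 6.7945
Step 4: Proximal objective.
0.5*||prox-x||^2 = 0.1301
lambda*||prox|| = 3.4652
Total = 3.5953


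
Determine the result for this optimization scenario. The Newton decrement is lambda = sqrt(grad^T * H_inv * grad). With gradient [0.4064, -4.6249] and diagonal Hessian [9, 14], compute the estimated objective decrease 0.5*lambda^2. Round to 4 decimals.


Step 1: H is diagonal, so H^(-1) * g = [0.0452, -0.3304].
Step 2: g^T H^(-1) g = sum_i g_i^2 / H_ii
  = (0.4064)^2/9 + (-4.6249)^2/14
  = 0.0184 + 1.5278 = 1.5462
Step 3: Objective decrease = 0.5 * g^T H^(-1) g = 0.7731


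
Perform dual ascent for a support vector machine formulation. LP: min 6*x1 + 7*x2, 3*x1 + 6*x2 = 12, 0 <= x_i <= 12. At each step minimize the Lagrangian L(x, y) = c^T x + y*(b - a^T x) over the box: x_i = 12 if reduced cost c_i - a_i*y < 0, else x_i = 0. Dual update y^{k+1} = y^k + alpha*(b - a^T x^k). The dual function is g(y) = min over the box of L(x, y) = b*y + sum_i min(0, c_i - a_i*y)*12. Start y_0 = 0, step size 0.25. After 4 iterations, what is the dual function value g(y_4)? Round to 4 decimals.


Dual ascent for LP: min 6*x1 + 7*x2, 3*x1 + 6*x2 = 12, 0 <= x_i <= 12
Step 1: y^k = 0.0, reduced costs: (6.0, 7.0)
  x^k = (0.0, 0.0), subgradient = b - a^T x = 12.0
  y^{k+1} = 0.0 + 0.25*12.0 = 3.0
Step 2: y^k = 3.0, reduced costs: (-3.0, -11.0)
  x^k = (12.0, 12.0), subgradient = b - a^T x = -96.0
  y^{k+1} = 3.0 + 0.25*-96.0 = -21.0
Step 3: y^k = -21.0, reduced costs: (69.0, 133.0)
  x^k = (0.0, 0.0), subgradient = b - a^T x = 12.0
  y^{k+1} = -21.0 + 0.25*12.0 = -18.0
Step 4: y^k = -18.0, reduced costs: (60.0, 115.0)
  x^k = (0.0, 0.0), subgradient = b - a^T x = 12.0
  y^{k+1} = -18.0 + 0.25*12.0 = -15.0
Dual objective at y_4 = -15.0: reduced costs (51.0, 97.0), box minimizer x = (0.0, 0.0)
g(y_4) = b*y + (c1 - a1*y)*x1 + (c2 - a2*y)*x2 = 12*(-15.0) + 51.0*0.0 + 97.0*0.0 = -180.0 + 0.0 + 0.0 = -180.0


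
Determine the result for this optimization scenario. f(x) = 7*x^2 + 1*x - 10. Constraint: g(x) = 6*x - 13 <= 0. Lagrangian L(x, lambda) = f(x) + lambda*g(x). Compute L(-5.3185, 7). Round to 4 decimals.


Step 1: Evaluate f(x).
f(-5.3185) = 7*(-5.3185)^2 + 1*(-5.3185) - 10 = 182.6866
Step 2: Evaluate g(x).
g(-5.3185) = 6*-5.3185 - 13 = -44.911
Step 3: Compute Lagrangian.
L = 182.6866 + 7*-44.911 = -131.6904


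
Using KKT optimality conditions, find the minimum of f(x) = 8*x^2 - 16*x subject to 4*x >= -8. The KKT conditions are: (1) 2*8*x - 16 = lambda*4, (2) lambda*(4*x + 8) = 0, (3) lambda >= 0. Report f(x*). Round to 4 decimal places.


Step 1: Try lambda = 0 (constraint inactive).
Stationarity: 2*8*x - 16 = 0
x* = 16/(2*8) = 1.0
Check constraint: 4*1.0 = 4.0 >= -8 -- satisfied.
Step 2: Compute optimal value.
f(x*) = 8*1.0^2 - 16*1.0 = -8.0


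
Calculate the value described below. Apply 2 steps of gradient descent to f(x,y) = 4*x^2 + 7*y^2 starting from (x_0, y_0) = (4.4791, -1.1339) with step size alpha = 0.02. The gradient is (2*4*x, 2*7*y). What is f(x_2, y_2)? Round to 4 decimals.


Gradient descent on f(x,y) = 4*x^2 + 7*y^2.
Starting point: (4.4791, -1.1339), alpha = 0.02
Step 1: grad_x = 2*4*4.4791 = 35.8328, grad_y = 2*7*-1.1339 = -15.8746
  x_1 = 4.4791 - 0.02*35.8328 = 3.7624
  y_1 = -1.1339 - 0.02*-15.8746 = -0.8164
Step 2: grad_x = 2*4*3.7624 = 30.0996, grad_y = 2*7*-0.8164 = -11.4297
  x_2 = 3.7624 - 0.02*30.0996 = 3.1605
  y_2 = -0.8164 - 0.02*-11.4297 = -0.5878
f(3.1605, -0.5878) = 4*3.1605^2 + 7*(-0.5878)^2 = 42.3725


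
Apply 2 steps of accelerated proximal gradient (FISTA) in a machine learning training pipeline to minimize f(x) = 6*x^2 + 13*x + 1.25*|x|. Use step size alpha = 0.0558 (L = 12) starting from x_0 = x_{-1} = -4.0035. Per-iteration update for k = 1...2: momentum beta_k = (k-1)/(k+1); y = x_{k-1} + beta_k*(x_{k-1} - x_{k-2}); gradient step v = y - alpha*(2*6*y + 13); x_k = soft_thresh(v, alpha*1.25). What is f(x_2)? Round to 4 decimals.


FISTA on f(x) = 6*x^2 + 13*x + 1.25*|x|
L = 12, alpha = 0.0558
Iteration 1: beta = 0.0, y = -4.0035 + 0.0*(-4.0035 + 4.0035) = -4.0035
  grad(y) = -35.042, v = y - alpha*grad = -2.0482
  prox(v) = soft_thresh(-2.0482, 0.0698) = -1.9784
Iteration 2: beta = 0.3333, y = -1.9784 + 0.3333*(-1.9784 + 4.0035) = -1.3034
  grad(y) = -2.6405, v = y - alpha*grad = -1.156
  prox(v) = soft_thresh(-1.156, 0.0698) = -1.0863
f(x_2) = 6*(-1.0863)^2 + 13*(-1.0863) + 1.25*|-1.0863| = -5.6838


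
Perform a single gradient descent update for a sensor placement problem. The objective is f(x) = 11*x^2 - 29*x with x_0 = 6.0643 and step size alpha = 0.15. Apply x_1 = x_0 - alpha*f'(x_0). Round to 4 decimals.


We compute the gradient at x_0 and apply the update.
f'(x) = 22*x - 29
f'(6.0643) = 22*6.0643 - 29 = 104.4146
x_1 = 6.0643 - 0.15*104.4146 = -9.5979


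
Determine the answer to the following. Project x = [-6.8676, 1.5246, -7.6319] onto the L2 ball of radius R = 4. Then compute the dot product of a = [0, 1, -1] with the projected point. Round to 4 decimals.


Step 1: Compute ||x|| (intermediates to 6 decimals).
||x|| = sqrt((-6.8676)^2 + 1.5246^2 + (-7.6319)^2) = 10.37951
Step 2: Project.
Since ||x|| > R, scale = R/||x|| = 4/10.37951 = 0.385375, proj(x) = scale * x
proj(x) = [-2.646601, 0.587543, -2.941143]
Step 3: Dot product.
a^T * proj(x) = 0*(-2.646601) + 1*0.587543 - 1*(-2.941143) = 3.5287


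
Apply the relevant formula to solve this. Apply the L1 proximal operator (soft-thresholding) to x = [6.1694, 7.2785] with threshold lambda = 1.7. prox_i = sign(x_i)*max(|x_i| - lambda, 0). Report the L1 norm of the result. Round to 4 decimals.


Soft-thresholding with lambda = 1.7:
prox(6.1694) = sign(6.1694)*max(|6.1694| - 1.7, 0) = 4.4694
prox(7.2785) = sign(7.2785)*max(|7.2785| - 1.7, 0) = 5.5785
prox(x) = [4.4694, 5.5785]
||prox(x)||_1 = 4.4694 + 5.5785 = 10.0479


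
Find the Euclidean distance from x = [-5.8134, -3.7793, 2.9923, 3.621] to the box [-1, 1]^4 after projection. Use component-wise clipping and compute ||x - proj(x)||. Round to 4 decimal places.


Project each component onto [-1, 1].
clip(-5.8134) = -1.0, clip(-3.7793) = -1.0, clip(2.9923) = 1.0, clip(3.621) = 1.0
Projection = [-1.0, -1.0, 1.0, 1.0]
Squared diffs: [23.1688, 7.7245, 3.9693, 6.8696]
Distance = sqrt(41.7322) = 6.46


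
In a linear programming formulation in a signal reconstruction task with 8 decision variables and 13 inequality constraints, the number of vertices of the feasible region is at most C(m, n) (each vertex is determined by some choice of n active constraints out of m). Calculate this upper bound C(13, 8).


Each vertex corresponds to some choice of n active constraints out of m, so the number of vertices is at most C(m, n) = m! / (n!(m-n)!).
m = 13, n = 8
Numerator: 13 * 12 * 11 * 10 * 9 * 8 * 7 * 6
Denominator: 8! = 40320
C(13, 8) = 1287


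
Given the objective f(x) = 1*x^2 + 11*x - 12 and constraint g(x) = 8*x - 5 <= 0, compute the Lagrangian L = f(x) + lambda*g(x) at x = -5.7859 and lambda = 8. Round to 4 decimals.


Step 1: Evaluate f(x).
f(-5.7859) = 1*(-5.7859)^2 + 11*(-5.7859) - 12 = -42.1683
Step 2: Evaluate g(x).
g(-5.7859) = 8*-5.7859 - 5 = -51.2872
Step 3: Compute Lagrangian.
L = -42.1683 + 8*-51.2872 = -452.4659


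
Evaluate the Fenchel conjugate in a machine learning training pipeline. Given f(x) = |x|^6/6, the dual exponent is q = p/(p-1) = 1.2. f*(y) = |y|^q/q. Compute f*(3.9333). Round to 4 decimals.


The conjugate exponent q satisfies 1/p + 1/q = 1.
p = 6, so q = 6/(6 - 1) = 1.2
|y|^q = 3.9333^1.2 = 5.1726
f*(3.9333) = 5.1726 / 1.2 = 4.3105


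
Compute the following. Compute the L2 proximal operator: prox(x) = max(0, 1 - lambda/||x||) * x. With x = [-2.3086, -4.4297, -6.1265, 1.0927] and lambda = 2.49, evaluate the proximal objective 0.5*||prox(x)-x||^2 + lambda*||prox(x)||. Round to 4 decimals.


Step 1: Compute ||x||.
||x|| = 7.98
Step 2: Compute scaling factor.
scale = max(0, 1 - 2.49/7.98) = 0.688
Step 3: prox(x) = [-1.5882, -3.0475, -4.2148, 0.7517]
||prox(x)|| = 5.49
Step 4: Proximal objective.
0.5*||prox-x||^2 = 3.1001
lambda*||prox|| = 13.6701
Total = 16.7701


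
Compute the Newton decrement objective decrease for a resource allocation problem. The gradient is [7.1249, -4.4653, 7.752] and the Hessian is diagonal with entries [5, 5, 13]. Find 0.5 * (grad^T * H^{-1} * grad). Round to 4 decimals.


Step 1: H is diagonal, so H^(-1) * g = [1.425, -0.8931, 0.5963].
Step 2: g^T H^(-1) g = sum_i g_i^2 / H_ii
  = (7.1249)^2/5 + (-4.4653)^2/5 + (7.752)^2/13
  = 10.1528 + 3.9878 + 4.6226 = 18.7632
Step 3: Objective decrease = 0.5 * g^T H^(-1) g = 9.3816


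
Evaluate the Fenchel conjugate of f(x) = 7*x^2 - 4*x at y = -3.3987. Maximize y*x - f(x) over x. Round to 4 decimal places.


f*(y) = sup_x {y*x - a*x^2 - b*x} = sup_x {(y-b)*x - a*x^2}
FOC: (y - b) - 2a*x = 0 => x* = (y - b)/(2a)
x* = (-3.3987 + 4)/(2*7) = 0.043
f*(-3.3987) = (y-b)^2/(4a) = (-3.3987 + 4)^2/(4*7)
= 0.3616/28 = 0.0129


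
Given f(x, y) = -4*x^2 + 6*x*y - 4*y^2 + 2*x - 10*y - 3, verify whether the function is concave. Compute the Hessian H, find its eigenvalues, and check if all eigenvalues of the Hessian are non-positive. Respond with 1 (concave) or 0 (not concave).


The Hessian of f(x,y) = -4*x^2 + 6*x*y - 4*y^2 + 2*x - 10*y - 3 is:
H = [[-8, 6], [6, -8]]
Trace = -8 - 8 = -16
Determinant = -8*-8 - (6)^2 = 28
Discriminant = (-16)^2 - 4*28 = 144.0
Eigenvalues: lambda_1 = -14.0, lambda_2 = -2.0
The function is concave.

1


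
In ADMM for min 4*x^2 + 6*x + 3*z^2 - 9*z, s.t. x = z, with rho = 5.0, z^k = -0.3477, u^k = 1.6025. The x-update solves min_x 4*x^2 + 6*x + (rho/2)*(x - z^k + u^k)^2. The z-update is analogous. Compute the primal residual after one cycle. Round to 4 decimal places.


ADMM iteration with rho = 5.0, z^k = -0.3477, u^k = 1.6025
Step 1: x-update.
Minimize 4*x^2 + 6*x + (5.0/2)*(x + 0.3477 + 1.6025)^2
FOC: (2*4 + 5.0)*x = -6 + 5.0*(-0.3477 - 1.6025)
x^{k+1} = -1.2116
Step 2: z-update.
Minimize 3*z^2 - 9*z + (5.0/2)*(-1.2116 - z + 1.6025)^2
FOC: (2*3 + 5.0)*z = 9 + 5.0*(-1.2116 + 1.6025)
z^{k+1} = 0.9959
Step 3: u-update.
u^{k+1} = 1.6025 - 1.2116 - 0.9959 = -0.605
Step 4: Primal residual = |-1.2116 - 0.9959| = 2.2075


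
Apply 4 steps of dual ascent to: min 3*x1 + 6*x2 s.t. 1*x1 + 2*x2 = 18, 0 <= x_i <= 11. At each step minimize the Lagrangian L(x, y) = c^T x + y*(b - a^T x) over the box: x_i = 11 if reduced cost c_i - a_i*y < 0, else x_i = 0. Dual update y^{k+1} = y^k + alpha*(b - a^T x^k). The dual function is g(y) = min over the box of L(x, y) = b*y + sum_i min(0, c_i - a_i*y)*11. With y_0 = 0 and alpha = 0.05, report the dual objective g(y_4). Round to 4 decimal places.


Dual ascent for LP: min 3*x1 + 6*x2, 1*x1 + 2*x2 = 18, 0 <= x_i <= 11
Step 1: y^k = 0.0, reduced costs: (3.0, 6.0)
  x^k = (0.0, 0.0), subgradient = b - a^T x = 18.0
  y^{k+1} = 0.0 + 0.05*18.0 = 0.9
Step 2: y^k = 0.9, reduced costs: (2.1, 4.2)
  x^k = (0.0, 0.0), subgradient = b - a^T x = 18.0
  y^{k+1} = 0.9 + 0.05*18.0 = 1.8
Step 3: y^k = 1.8, reduced costs: (1.2, 2.4)
  x^k = (0.0, 0.0), subgradient = b - a^T x = 18.0
  y^{k+1} = 1.8 + 0.05*18.0 = 2.7
Step 4: y^k = 2.7, reduced costs: (0.3, 0.6)
  x^k = (0.0, 0.0), subgradient = b - a^T x = 18.0
  y^{k+1} = 2.7 + 0.05*18.0 = 3.6
Dual objective at y_4 = 3.6: reduced costs (-0.6, -1.2), box minimizer x = (11.0, 11.0)
g(y_4) = b*y + (c1 - a1*y)*x1 + (c2 - a2*y)*x2 = 18*3.6 + (-0.6)*11.0 + (-1.2)*11.0 = 64.8 - 6.6 - 13.2 = 45.0


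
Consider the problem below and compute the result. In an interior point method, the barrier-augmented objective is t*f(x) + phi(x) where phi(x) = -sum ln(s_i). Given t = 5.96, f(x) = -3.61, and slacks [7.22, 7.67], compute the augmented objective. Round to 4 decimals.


Step 1: Compute log-barrier.
ln values: [1.9769, 2.0373]
phi = -(1.9769 + 2.0373) = -4.0142
Step 2: Compute augmented objective.
t*f(x) = 5.96*-3.61 = -21.5156
Total = -21.5156 - 4.0142 = -25.5298
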